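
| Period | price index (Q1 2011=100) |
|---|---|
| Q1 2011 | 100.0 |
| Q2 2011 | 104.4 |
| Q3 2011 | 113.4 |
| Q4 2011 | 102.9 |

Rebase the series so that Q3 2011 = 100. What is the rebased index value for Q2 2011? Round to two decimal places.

92.06

Rebased(Q2 2011) = 104.4 / 113.4 × 100 = 92.0635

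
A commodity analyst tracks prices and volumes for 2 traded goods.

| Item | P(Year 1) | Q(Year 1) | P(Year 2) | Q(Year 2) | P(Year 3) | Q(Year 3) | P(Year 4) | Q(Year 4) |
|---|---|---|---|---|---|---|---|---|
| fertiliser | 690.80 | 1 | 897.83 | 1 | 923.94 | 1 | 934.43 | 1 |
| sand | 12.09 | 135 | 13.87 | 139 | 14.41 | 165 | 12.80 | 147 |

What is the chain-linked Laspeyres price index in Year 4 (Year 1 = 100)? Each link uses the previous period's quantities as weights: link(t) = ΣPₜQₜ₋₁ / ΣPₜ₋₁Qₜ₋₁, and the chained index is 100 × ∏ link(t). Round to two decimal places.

113.98

Link Year 1→Year 2:
ΣP(Year 2)Q(Year 1) = 897.83×1 + 13.87×135 = 897.83 + 1872.45 = 2770.28
ΣP(Year 1)Q(Year 1) = 690.80×1 + 12.09×135 = 690.8 + 1632.15 = 2322.95
link = 2770.28/2322.95 = 1.192570
Link Year 2→Year 3:
ΣP(Year 3)Q(Year 2) = 923.94×1 + 14.41×139 = 923.94 + 2002.99 = 2926.93
ΣP(Year 2)Q(Year 2) = 897.83×1 + 13.87×139 = 897.83 + 1927.93 = 2825.76
link = 2926.93/2825.76 = 1.035803
Link Year 3→Year 4:
ΣP(Year 4)Q(Year 3) = 934.43×1 + 12.80×165 = 934.43 + 2112 = 3046.43
ΣP(Year 3)Q(Year 3) = 923.94×1 + 14.41×165 = 923.94 + 2377.65 = 3301.59
link = 3046.43/3301.59 = 0.922716
Chained index = 100 × 1.192570 × 1.035803 × 0.922716 = 113.9801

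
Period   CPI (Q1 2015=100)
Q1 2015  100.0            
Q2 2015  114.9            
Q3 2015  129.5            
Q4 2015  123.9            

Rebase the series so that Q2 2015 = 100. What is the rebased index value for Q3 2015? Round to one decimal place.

Rebased(Q3 2015) = 129.5 / 114.9 × 100 = 112.7067

112.7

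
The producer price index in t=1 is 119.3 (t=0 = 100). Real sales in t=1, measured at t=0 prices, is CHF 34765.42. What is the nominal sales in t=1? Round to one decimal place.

41475.1

Nominal = Real × (Index/100) = 34765.42 × (119.3/100)
        = 34765.42 × 1.193 = 41475.1461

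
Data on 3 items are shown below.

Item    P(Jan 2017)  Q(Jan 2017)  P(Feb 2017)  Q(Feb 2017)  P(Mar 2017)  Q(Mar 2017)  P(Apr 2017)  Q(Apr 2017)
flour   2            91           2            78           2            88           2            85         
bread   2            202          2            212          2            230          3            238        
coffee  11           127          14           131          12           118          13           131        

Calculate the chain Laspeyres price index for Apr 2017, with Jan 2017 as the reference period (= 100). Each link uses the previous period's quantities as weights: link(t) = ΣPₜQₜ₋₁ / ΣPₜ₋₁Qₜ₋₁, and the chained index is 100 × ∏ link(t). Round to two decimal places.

124.30

Link Jan 2017→Feb 2017:
ΣP(Feb 2017)Q(Jan 2017) = 2×91 + 2×202 + 14×127 = 182 + 404 + 1778 = 2364
ΣP(Jan 2017)Q(Jan 2017) = 2×91 + 2×202 + 11×127 = 182 + 404 + 1397 = 1983
link = 2364/1983 = 1.192133
Link Feb 2017→Mar 2017:
ΣP(Mar 2017)Q(Feb 2017) = 2×78 + 2×212 + 12×131 = 156 + 424 + 1572 = 2152
ΣP(Feb 2017)Q(Feb 2017) = 2×78 + 2×212 + 14×131 = 156 + 424 + 1834 = 2414
link = 2152/2414 = 0.891466
Link Mar 2017→Apr 2017:
ΣP(Apr 2017)Q(Mar 2017) = 2×88 + 3×230 + 13×118 = 176 + 690 + 1534 = 2400
ΣP(Mar 2017)Q(Mar 2017) = 2×88 + 2×230 + 12×118 = 176 + 460 + 1416 = 2052
link = 2400/2052 = 1.169591
Chained index = 100 × 1.192133 × 0.891466 × 1.169591 = 124.2979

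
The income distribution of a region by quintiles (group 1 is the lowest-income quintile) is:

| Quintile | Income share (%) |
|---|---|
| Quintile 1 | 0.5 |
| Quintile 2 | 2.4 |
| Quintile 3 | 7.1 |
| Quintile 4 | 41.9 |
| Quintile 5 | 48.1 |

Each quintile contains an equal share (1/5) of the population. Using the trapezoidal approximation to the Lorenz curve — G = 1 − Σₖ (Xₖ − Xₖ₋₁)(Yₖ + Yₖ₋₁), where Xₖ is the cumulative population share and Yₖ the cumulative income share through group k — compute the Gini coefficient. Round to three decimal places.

Cumulative income shares Yₖ: 0.0050, 0.0290, 0.1000, 0.5190, 1.0000
Σ (Xₖ−Xₖ₋₁)(Yₖ+Yₖ₋₁) = (1/5)(0.0050+0.0000) + (1/5)(0.0290+0.0050) + (1/5)(0.1000+0.0290) + (1/5)(0.5190+0.1000) + (1/5)(1.0000+0.5190)
  = 0.0010 + 0.0068 + 0.0258 + 0.1238 + 0.3038 = 0.4612
G = 1 − 0.4612 = 0.5388

0.539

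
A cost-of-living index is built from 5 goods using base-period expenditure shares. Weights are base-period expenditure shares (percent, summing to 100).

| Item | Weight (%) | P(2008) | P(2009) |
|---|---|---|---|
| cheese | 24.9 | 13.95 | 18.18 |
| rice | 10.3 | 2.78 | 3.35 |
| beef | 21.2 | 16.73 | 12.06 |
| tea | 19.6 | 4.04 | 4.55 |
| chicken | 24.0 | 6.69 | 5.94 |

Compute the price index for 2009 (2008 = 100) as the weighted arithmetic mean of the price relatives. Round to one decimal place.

cheese: 24.9 × (18.18/13.95) = 24.9 × 1.303226 = 32.4503
rice: 10.3 × (3.35/2.78) = 10.3 × 1.205036 = 12.4119
beef: 21.2 × (12.06/16.73) = 21.2 × 0.720861 = 15.2822
tea: 19.6 × (4.55/4.04) = 19.6 × 1.126238 = 22.0743
chicken: 24.0 × (5.94/6.69) = 24.0 × 0.887892 = 21.3094
Index = Σ wᵢ·(p₁ᵢ/p₀ᵢ) = 32.4503 + 12.4119 + 15.2822 + 22.0743 + 21.3094 = 103.5281

103.5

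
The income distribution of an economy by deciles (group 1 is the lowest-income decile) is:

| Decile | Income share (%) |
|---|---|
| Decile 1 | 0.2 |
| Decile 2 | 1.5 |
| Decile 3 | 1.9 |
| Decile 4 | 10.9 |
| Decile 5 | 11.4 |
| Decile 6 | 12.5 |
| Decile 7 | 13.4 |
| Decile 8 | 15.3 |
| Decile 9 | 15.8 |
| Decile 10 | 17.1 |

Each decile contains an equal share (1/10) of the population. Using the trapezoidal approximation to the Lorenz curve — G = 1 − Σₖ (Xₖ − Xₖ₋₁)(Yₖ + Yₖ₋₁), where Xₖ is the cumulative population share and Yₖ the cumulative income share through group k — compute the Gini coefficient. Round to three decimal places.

Cumulative income shares Yₖ: 0.0020, 0.0170, 0.0360, 0.1450, 0.2590, 0.3840, 0.5180, 0.6710, 0.8290, 1.0000
Σ (Xₖ−Xₖ₋₁)(Yₖ+Yₖ₋₁) = (1/10)(0.0020+0.0000) + (1/10)(0.0170+0.0020) + (1/10)(0.0360+0.0170) + (1/10)(0.1450+0.0360) + (1/10)(0.2590+0.1450) + (1/10)(0.3840+0.2590) + (1/10)(0.5180+0.3840) + (1/10)(0.6710+0.5180) + (1/10)(0.8290+0.6710) + (1/10)(1.0000+0.8290)
  = 0.0002 + 0.0019 + 0.0053 + 0.0181 + 0.0404 + 0.0643 + 0.0902 + 0.1189 + 0.1500 + 0.1829 = 0.6722
G = 1 − 0.6722 = 0.3278

0.328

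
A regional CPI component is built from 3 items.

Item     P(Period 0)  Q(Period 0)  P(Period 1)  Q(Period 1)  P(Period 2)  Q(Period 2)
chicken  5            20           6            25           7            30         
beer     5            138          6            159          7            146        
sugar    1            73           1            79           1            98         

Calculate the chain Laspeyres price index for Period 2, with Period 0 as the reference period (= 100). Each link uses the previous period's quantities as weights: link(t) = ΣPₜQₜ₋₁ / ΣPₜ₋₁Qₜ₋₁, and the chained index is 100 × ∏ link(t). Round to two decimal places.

136.71

Link Period 0→Period 1:
ΣP(Period 1)Q(Period 0) = 6×20 + 6×138 + 1×73 = 120 + 828 + 73 = 1021
ΣP(Period 0)Q(Period 0) = 5×20 + 5×138 + 1×73 = 100 + 690 + 73 = 863
link = 1021/863 = 1.183082
Link Period 1→Period 2:
ΣP(Period 2)Q(Period 1) = 7×25 + 7×159 + 1×79 = 175 + 1113 + 79 = 1367
ΣP(Period 1)Q(Period 1) = 6×25 + 6×159 + 1×79 = 150 + 954 + 79 = 1183
link = 1367/1183 = 1.155537
Chained index = 100 × 1.183082 × 1.155537 = 136.7095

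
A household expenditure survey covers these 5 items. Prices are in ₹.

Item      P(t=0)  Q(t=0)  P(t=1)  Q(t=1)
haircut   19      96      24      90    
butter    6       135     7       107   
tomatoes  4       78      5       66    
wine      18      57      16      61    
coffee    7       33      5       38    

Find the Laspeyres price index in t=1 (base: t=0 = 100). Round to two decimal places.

112.21

Laspeyres price index uses base-period quantities as weights.
ΣP(t=1)·Q(t=0) = 24×96 + 7×135 + 5×78 + 16×57 + 5×33 = 2304 + 945 + 390 + 912 + 165 = 4716
ΣP(t=0)·Q(t=0) = 19×96 + 6×135 + 4×78 + 18×57 + 7×33 = 1824 + 810 + 312 + 1026 + 231 = 4203
Index = 4716 / 4203 × 100 = 112.2056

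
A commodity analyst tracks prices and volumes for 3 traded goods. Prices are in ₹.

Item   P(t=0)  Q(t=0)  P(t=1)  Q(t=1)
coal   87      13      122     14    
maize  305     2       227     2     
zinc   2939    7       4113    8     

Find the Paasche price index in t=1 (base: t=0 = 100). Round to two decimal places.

Paasche price index uses current-period quantities as weights.
ΣP(t=1)·Q(t=1) = 122×14 + 227×2 + 4113×8 = 1708 + 454 + 32904 = 35066
ΣP(t=0)·Q(t=1) = 87×14 + 305×2 + 2939×8 = 1218 + 610 + 23512 = 25340
Index = 35066 / 25340 × 100 = 138.3820

138.38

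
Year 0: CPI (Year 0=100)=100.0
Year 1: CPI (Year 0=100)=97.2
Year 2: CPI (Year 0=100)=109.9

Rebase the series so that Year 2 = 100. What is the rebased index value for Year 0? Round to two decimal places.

90.99

Rebased(Year 0) = 100.0 / 109.9 × 100 = 90.9918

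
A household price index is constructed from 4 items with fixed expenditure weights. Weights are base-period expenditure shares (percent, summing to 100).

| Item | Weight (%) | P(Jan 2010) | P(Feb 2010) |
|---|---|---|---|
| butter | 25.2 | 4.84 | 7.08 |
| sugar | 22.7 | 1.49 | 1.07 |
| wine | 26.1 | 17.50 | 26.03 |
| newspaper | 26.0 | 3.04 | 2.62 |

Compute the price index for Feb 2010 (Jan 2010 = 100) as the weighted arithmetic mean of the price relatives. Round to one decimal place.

butter: 25.2 × (7.08/4.84) = 25.2 × 1.462810 = 36.8628
sugar: 22.7 × (1.07/1.49) = 22.7 × 0.718121 = 16.3013
wine: 26.1 × (26.03/17.50) = 26.1 × 1.487429 = 38.8219
newspaper: 26.0 × (2.62/3.04) = 26.0 × 0.861842 = 22.4079
Index = Σ wᵢ·(p₁ᵢ/p₀ᵢ) = 36.8628 + 16.3013 + 38.8219 + 22.4079 = 114.3939

114.4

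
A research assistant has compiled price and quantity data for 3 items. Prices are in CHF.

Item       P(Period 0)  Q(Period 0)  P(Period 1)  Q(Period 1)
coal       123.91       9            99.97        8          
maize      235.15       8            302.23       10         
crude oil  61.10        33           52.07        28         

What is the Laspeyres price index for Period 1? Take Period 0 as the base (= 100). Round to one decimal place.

Laspeyres price index uses base-period quantities as weights.
ΣP(Period 1)·Q(Period 0) = 99.97×9 + 302.23×8 + 52.07×33 = 899.73 + 2417.84 + 1718.31 = 5035.88
ΣP(Period 0)·Q(Period 0) = 123.91×9 + 235.15×8 + 61.10×33 = 1115.19 + 1881.2 + 2016.3 = 5012.69
Index = 5035.88 / 5012.69 × 100 = 100.4626

100.5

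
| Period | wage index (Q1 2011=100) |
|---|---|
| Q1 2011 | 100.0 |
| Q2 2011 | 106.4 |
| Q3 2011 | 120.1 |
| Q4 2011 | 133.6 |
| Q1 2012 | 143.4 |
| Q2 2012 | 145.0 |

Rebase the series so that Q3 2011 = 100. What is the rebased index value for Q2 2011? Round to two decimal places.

88.59

Rebased(Q2 2011) = 106.4 / 120.1 × 100 = 88.5928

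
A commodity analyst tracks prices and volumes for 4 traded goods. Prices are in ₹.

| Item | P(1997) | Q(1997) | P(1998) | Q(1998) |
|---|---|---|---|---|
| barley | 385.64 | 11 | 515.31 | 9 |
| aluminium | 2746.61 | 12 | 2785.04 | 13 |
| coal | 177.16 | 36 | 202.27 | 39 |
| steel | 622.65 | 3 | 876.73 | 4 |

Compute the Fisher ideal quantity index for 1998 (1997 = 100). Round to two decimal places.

106.75

Laspeyres component (base-period weights):
ΣP(1997)Q(1998) = 385.64×9 + 2746.61×13 + 177.16×39 + 622.65×4 = 3470.76 + 35705.93 + 6909.24 + 2490.6 = 48576.53
ΣP(1997)Q(1997) = 385.64×11 + 2746.61×12 + 177.16×36 + 622.65×3 = 4242.04 + 32959.32 + 6377.76 + 1867.95 = 45447.07
L = 48576.53 / 45447.07 × 100 = 106.8859
Paasche component (current-period weights):
ΣP(1998)Q(1998) = 515.31×9 + 2785.04×13 + 202.27×39 + 876.73×4 = 4637.79 + 36205.52 + 7888.53 + 3506.92 = 52238.76
ΣP(1998)Q(1997) = 515.31×11 + 2785.04×12 + 202.27×36 + 876.73×3 = 5668.41 + 33420.48 + 7281.72 + 2630.19 = 49000.8
P = 52238.76 / 49000.8 × 100 = 106.6080
Fisher = √(L × P) = √(106.8859 × 106.6080) = 106.7469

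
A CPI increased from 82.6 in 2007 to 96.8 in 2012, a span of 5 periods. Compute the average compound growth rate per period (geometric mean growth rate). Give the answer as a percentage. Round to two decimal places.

3.22%

Growth factor = (96.8/82.6)^(1/5) = (1.171913)^(1/5) = 1.032236
Growth rate = 1.032236 − 1 = 0.032236 = 3.2236%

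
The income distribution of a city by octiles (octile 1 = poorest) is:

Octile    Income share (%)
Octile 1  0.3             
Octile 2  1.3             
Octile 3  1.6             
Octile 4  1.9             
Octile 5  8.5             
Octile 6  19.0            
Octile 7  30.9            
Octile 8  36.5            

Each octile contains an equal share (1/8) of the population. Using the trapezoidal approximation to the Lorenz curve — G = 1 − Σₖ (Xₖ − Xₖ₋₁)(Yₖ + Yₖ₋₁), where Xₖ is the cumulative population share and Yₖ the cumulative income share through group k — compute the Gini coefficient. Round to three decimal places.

0.575

Cumulative income shares Yₖ: 0.0030, 0.0160, 0.0320, 0.0510, 0.1360, 0.3260, 0.6350, 1.0000
Σ (Xₖ−Xₖ₋₁)(Yₖ+Yₖ₋₁) = (1/8)(0.0030+0.0000) + (1/8)(0.0160+0.0030) + (1/8)(0.0320+0.0160) + (1/8)(0.0510+0.0320) + (1/8)(0.1360+0.0510) + (1/8)(0.3260+0.1360) + (1/8)(0.6350+0.3260) + (1/8)(1.0000+0.6350)
  = 0.0004 + 0.0024 + 0.0060 + 0.0104 + 0.0234 + 0.0578 + 0.1201 + 0.2044 = 0.4248
G = 1 − 0.4248 = 0.5753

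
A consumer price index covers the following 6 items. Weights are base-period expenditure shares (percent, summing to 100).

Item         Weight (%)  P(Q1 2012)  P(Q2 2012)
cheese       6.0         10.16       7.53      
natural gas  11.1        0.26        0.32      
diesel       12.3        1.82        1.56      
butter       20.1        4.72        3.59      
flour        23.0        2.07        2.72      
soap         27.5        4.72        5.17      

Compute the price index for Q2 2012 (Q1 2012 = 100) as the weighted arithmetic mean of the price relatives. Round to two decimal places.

cheese: 6.0 × (7.53/10.16) = 6.0 × 0.741142 = 4.4469
natural gas: 11.1 × (0.32/0.26) = 11.1 × 1.230769 = 13.6615
diesel: 12.3 × (1.56/1.82) = 12.3 × 0.857143 = 10.5429
butter: 20.1 × (3.59/4.72) = 20.1 × 0.760593 = 15.2879
flour: 23.0 × (2.72/2.07) = 23.0 × 1.314010 = 30.2222
soap: 27.5 × (5.17/4.72) = 27.5 × 1.095339 = 30.1218
Index = Σ wᵢ·(p₁ᵢ/p₀ᵢ) = 4.4469 + 13.6615 + 10.5429 + 15.2879 + 30.2222 + 30.1218 = 104.2832

104.28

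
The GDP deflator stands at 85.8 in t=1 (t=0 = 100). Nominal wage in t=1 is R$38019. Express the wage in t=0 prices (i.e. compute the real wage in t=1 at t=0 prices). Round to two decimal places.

Real = Nominal ÷ (Index/100) = 38019 ÷ (85.8/100)
     = 38019 ÷ 0.858 = 44311.1888

44311.19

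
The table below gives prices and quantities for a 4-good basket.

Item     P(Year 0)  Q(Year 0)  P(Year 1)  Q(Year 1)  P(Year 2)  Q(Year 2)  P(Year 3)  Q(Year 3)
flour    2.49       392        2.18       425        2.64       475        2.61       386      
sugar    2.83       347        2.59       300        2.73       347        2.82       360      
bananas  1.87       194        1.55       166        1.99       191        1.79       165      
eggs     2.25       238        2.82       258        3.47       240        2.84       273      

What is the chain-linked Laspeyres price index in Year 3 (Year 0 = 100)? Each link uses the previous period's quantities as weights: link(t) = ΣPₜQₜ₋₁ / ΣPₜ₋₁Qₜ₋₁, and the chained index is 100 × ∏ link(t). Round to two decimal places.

106.70

Link Year 0→Year 1:
ΣP(Year 1)Q(Year 0) = 2.18×392 + 2.59×347 + 1.55×194 + 2.82×238 = 854.56 + 898.73 + 300.7 + 671.16 = 2725.15
ΣP(Year 0)Q(Year 0) = 2.49×392 + 2.83×347 + 1.87×194 + 2.25×238 = 976.08 + 982.01 + 362.78 + 535.5 = 2856.37
link = 2725.15/2856.37 = 0.954061
Link Year 1→Year 2:
ΣP(Year 2)Q(Year 1) = 2.64×425 + 2.73×300 + 1.99×166 + 3.47×258 = 1122 + 819 + 330.34 + 895.26 = 3166.6
ΣP(Year 1)Q(Year 1) = 2.18×425 + 2.59×300 + 1.55×166 + 2.82×258 = 926.5 + 777 + 257.3 + 727.56 = 2688.36
link = 3166.6/2688.36 = 1.177893
Link Year 2→Year 3:
ΣP(Year 3)Q(Year 2) = 2.61×475 + 2.82×347 + 1.79×191 + 2.84×240 = 1239.75 + 978.54 + 341.89 + 681.6 = 3241.78
ΣP(Year 2)Q(Year 2) = 2.64×475 + 2.73×347 + 1.99×191 + 3.47×240 = 1254 + 947.31 + 380.09 + 832.8 = 3414.2
link = 3241.78/3414.2 = 0.949499
Chained index = 100 × 0.954061 × 1.177893 × 0.949499 = 106.7029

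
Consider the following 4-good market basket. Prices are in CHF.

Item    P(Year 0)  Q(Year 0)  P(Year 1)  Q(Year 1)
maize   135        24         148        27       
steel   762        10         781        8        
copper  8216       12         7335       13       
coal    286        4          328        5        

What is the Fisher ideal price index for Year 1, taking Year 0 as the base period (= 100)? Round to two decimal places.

Laspeyres component (base-period weights):
ΣP(Year 1)Q(Year 0) = 148×24 + 781×10 + 7335×12 + 328×4 = 3552 + 7810 + 88020 + 1312 = 100694
ΣP(Year 0)Q(Year 0) = 135×24 + 762×10 + 8216×12 + 286×4 = 3240 + 7620 + 98592 + 1144 = 110596
L = 100694 / 110596 × 100 = 91.0467
Paasche component (current-period weights):
ΣP(Year 1)Q(Year 1) = 148×27 + 781×8 + 7335×13 + 328×5 = 3996 + 6248 + 95355 + 1640 = 107239
ΣP(Year 0)Q(Year 1) = 135×27 + 762×8 + 8216×13 + 286×5 = 3645 + 6096 + 106808 + 1430 = 117979
P = 107239 / 117979 × 100 = 90.8967
Fisher = √(L × P) = √(91.0467 × 90.8967) = 90.9717

90.97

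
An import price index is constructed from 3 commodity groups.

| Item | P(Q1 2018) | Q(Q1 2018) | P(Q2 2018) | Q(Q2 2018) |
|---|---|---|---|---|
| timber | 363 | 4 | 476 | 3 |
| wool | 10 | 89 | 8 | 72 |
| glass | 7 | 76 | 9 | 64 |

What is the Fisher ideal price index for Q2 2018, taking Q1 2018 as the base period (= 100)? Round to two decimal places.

Laspeyres component (base-period weights):
ΣP(Q2 2018)Q(Q1 2018) = 476×4 + 8×89 + 9×76 = 1904 + 712 + 684 = 3300
ΣP(Q1 2018)Q(Q1 2018) = 363×4 + 10×89 + 7×76 = 1452 + 890 + 532 = 2874
L = 3300 / 2874 × 100 = 114.8225
Paasche component (current-period weights):
ΣP(Q2 2018)Q(Q2 2018) = 476×3 + 8×72 + 9×64 = 1428 + 576 + 576 = 2580
ΣP(Q1 2018)Q(Q2 2018) = 363×3 + 10×72 + 7×64 = 1089 + 720 + 448 = 2257
P = 2580 / 2257 × 100 = 114.3110
Fisher = √(L × P) = √(114.8225 × 114.3110) = 114.5665

114.57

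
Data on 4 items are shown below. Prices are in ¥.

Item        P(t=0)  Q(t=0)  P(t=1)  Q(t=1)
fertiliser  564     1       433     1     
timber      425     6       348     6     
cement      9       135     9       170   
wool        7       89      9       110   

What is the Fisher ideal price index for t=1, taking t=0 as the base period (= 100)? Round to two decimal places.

Laspeyres component (base-period weights):
ΣP(t=1)Q(t=0) = 433×1 + 348×6 + 9×135 + 9×89 = 433 + 2088 + 1215 + 801 = 4537
ΣP(t=0)Q(t=0) = 564×1 + 425×6 + 9×135 + 7×89 = 564 + 2550 + 1215 + 623 = 4952
L = 4537 / 4952 × 100 = 91.6195
Paasche component (current-period weights):
ΣP(t=1)Q(t=1) = 433×1 + 348×6 + 9×170 + 9×110 = 433 + 2088 + 1530 + 990 = 5041
ΣP(t=0)Q(t=1) = 564×1 + 425×6 + 9×170 + 7×110 = 564 + 2550 + 1530 + 770 = 5414
P = 5041 / 5414 × 100 = 93.1105
Fisher = √(L × P) = √(91.6195 × 93.1105) = 92.3620

92.36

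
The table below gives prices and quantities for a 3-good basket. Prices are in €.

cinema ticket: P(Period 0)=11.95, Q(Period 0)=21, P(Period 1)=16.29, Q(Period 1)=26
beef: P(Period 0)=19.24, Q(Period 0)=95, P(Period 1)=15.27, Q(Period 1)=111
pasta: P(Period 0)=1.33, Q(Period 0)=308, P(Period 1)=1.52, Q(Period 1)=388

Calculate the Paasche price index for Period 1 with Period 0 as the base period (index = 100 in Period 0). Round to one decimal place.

91.4

Paasche price index uses current-period quantities as weights.
ΣP(Period 1)·Q(Period 1) = 16.29×26 + 15.27×111 + 1.52×388 = 423.54 + 1694.97 + 589.76 = 2708.27
ΣP(Period 0)·Q(Period 1) = 11.95×26 + 19.24×111 + 1.33×388 = 310.7 + 2135.64 + 516.04 = 2962.38
Index = 2708.27 / 2962.38 × 100 = 91.4221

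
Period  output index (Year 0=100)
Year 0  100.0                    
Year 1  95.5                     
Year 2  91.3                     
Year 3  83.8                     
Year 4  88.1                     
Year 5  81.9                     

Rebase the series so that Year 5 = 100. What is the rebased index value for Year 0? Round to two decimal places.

Rebased(Year 0) = 100.0 / 81.9 × 100 = 122.1001

122.10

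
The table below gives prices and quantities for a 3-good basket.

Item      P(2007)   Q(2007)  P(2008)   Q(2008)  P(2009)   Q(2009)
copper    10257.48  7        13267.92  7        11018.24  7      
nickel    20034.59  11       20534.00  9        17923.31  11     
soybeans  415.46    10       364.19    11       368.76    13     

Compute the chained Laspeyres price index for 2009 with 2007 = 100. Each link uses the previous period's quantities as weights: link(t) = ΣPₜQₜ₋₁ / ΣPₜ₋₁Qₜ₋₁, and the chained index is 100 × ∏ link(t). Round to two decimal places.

93.65

Link 2007→2008:
ΣP(2008)Q(2007) = 13267.92×7 + 20534.00×11 + 364.19×10 = 92875.44 + 225874 + 3641.9 = 322391.34
ΣP(2007)Q(2007) = 10257.48×7 + 20034.59×11 + 415.46×10 = 71802.36 + 220380.49 + 4154.6 = 296337.45
link = 322391.34/296337.45 = 1.087920
Link 2008→2009:
ΣP(2009)Q(2008) = 11018.24×7 + 17923.31×9 + 368.76×11 = 77127.68 + 161309.79 + 4056.36 = 242493.83
ΣP(2008)Q(2008) = 13267.92×7 + 20534.00×9 + 364.19×11 = 92875.44 + 184806 + 4006.09 = 281687.53
link = 242493.83/281687.53 = 0.860861
Chained index = 100 × 1.087920 × 0.860861 = 93.6548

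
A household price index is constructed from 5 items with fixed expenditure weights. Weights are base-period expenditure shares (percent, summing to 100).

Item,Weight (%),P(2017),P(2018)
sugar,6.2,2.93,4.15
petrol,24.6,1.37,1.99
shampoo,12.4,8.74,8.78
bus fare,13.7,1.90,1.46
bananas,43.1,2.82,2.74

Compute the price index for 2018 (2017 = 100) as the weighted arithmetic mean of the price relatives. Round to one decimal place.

sugar: 6.2 × (4.15/2.93) = 6.2 × 1.416382 = 8.7816
petrol: 24.6 × (1.99/1.37) = 24.6 × 1.452555 = 35.7328
shampoo: 12.4 × (8.78/8.74) = 12.4 × 1.004577 = 12.4568
bus fare: 13.7 × (1.46/1.90) = 13.7 × 0.768421 = 10.5274
bananas: 43.1 × (2.74/2.82) = 43.1 × 0.971631 = 41.8773
Index = Σ wᵢ·(p₁ᵢ/p₀ᵢ) = 8.7816 + 35.7328 + 12.4568 + 10.5274 + 41.8773 = 109.3758

109.4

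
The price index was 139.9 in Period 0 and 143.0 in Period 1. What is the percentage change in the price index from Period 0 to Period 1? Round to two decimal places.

Change = (143.0 − 139.9) / 139.9 × 100
       = 3.1 / 139.9 × 100 = 2.2159%

2.22%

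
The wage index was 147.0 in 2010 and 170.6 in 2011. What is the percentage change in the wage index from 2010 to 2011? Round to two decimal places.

16.05%

Change = (170.6 − 147.0) / 147.0 × 100
       = 23.6 / 147.0 × 100 = 16.0544%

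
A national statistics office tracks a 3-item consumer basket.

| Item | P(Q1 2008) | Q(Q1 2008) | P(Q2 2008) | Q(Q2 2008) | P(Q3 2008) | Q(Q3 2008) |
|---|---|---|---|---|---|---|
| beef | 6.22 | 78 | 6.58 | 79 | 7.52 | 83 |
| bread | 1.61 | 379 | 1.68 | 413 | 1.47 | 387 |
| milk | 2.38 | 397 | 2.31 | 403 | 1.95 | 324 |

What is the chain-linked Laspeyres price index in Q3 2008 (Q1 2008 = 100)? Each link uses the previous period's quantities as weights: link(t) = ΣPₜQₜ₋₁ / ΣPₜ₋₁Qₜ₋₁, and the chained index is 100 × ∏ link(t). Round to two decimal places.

93.87

Link Q1 2008→Q2 2008:
ΣP(Q2 2008)Q(Q1 2008) = 6.58×78 + 1.68×379 + 2.31×397 = 513.24 + 636.72 + 917.07 = 2067.03
ΣP(Q1 2008)Q(Q1 2008) = 6.22×78 + 1.61×379 + 2.38×397 = 485.16 + 610.19 + 944.86 = 2040.21
link = 2067.03/2040.21 = 1.013146
Link Q2 2008→Q3 2008:
ΣP(Q3 2008)Q(Q2 2008) = 7.52×79 + 1.47×413 + 1.95×403 = 594.08 + 607.11 + 785.85 = 1987.04
ΣP(Q2 2008)Q(Q2 2008) = 6.58×79 + 1.68×413 + 2.31×403 = 519.82 + 693.84 + 930.93 = 2144.59
link = 1987.04/2144.59 = 0.926536
Chained index = 100 × 1.013146 × 0.926536 = 93.8716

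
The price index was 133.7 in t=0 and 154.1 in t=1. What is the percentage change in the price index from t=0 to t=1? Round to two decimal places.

Change = (154.1 − 133.7) / 133.7 × 100
       = 20.4 / 133.7 × 100 = 15.2580%

15.26%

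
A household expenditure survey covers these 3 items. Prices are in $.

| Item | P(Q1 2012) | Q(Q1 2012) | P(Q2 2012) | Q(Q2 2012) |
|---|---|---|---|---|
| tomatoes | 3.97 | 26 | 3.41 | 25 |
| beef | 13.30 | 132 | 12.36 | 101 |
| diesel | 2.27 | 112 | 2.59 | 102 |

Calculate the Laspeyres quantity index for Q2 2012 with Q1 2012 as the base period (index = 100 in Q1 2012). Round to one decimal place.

79.2

Laspeyres quantity index uses base-period prices as weights.
ΣP(Q1 2012)·Q(Q2 2012) = 3.97×25 + 13.30×101 + 2.27×102 = 99.25 + 1343.3 + 231.54 = 1674.09
ΣP(Q1 2012)·Q(Q1 2012) = 3.97×26 + 13.30×132 + 2.27×112 = 103.22 + 1755.6 + 254.24 = 2113.06
Index = 1674.09 / 2113.06 × 100 = 79.2259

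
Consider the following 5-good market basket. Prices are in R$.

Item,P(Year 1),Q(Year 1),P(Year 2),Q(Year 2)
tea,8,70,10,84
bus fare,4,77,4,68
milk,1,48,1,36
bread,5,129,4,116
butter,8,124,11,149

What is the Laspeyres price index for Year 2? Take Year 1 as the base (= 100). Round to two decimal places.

115.00

Laspeyres price index uses base-period quantities as weights.
ΣP(Year 2)·Q(Year 1) = 10×70 + 4×77 + 1×48 + 4×129 + 11×124 = 700 + 308 + 48 + 516 + 1364 = 2936
ΣP(Year 1)·Q(Year 1) = 8×70 + 4×77 + 1×48 + 5×129 + 8×124 = 560 + 308 + 48 + 645 + 992 = 2553
Index = 2936 / 2553 × 100 = 115.0020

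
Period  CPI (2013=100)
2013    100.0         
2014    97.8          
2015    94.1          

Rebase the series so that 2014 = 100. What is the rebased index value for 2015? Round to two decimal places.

Rebased(2015) = 94.1 / 97.8 × 100 = 96.2168

96.22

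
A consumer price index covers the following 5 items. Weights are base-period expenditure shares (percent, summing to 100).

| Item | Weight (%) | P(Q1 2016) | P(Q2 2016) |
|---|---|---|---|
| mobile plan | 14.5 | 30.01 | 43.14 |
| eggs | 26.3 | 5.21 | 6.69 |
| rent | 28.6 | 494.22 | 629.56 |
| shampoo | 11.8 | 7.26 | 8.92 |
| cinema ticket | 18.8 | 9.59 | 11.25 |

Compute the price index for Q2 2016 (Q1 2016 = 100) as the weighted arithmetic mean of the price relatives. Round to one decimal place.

mobile plan: 14.5 × (43.14/30.01) = 14.5 × 1.437521 = 20.8441
eggs: 26.3 × (6.69/5.21) = 26.3 × 1.284069 = 33.7710
rent: 28.6 × (629.56/494.22) = 28.6 × 1.273846 = 36.4320
shampoo: 11.8 × (8.92/7.26) = 11.8 × 1.228650 = 14.4981
cinema ticket: 18.8 × (11.25/9.59) = 18.8 × 1.173097 = 22.0542
Index = Σ wᵢ·(p₁ᵢ/p₀ᵢ) = 20.8441 + 33.7710 + 36.4320 + 14.4981 + 22.0542 = 127.5993

127.6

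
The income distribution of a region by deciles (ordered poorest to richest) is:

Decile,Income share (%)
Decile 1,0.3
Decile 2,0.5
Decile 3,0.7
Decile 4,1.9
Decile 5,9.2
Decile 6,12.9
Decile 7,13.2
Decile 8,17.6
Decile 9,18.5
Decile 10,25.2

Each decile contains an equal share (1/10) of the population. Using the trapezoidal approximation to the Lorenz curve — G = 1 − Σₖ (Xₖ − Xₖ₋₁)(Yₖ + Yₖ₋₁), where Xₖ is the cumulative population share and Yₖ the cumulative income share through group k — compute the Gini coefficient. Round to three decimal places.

Cumulative income shares Yₖ: 0.0030, 0.0080, 0.0150, 0.0340, 0.1260, 0.2550, 0.3870, 0.5630, 0.7480, 1.0000
Σ (Xₖ−Xₖ₋₁)(Yₖ+Yₖ₋₁) = (1/10)(0.0030+0.0000) + (1/10)(0.0080+0.0030) + (1/10)(0.0150+0.0080) + (1/10)(0.0340+0.0150) + (1/10)(0.1260+0.0340) + (1/10)(0.2550+0.1260) + (1/10)(0.3870+0.2550) + (1/10)(0.5630+0.3870) + (1/10)(0.7480+0.5630) + (1/10)(1.0000+0.7480)
  = 0.0003 + 0.0011 + 0.0023 + 0.0049 + 0.0160 + 0.0381 + 0.0642 + 0.0950 + 0.1311 + 0.1748 = 0.5278
G = 1 − 0.5278 = 0.4722

0.472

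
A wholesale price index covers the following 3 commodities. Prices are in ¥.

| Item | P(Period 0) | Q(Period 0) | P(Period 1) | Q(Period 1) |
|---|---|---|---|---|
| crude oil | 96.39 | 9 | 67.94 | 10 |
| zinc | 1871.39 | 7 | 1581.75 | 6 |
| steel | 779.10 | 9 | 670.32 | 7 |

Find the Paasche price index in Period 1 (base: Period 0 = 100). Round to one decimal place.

Paasche price index uses current-period quantities as weights.
ΣP(Period 1)·Q(Period 1) = 67.94×10 + 1581.75×6 + 670.32×7 = 679.4 + 9490.5 + 4692.24 = 14862.14
ΣP(Period 0)·Q(Period 1) = 96.39×10 + 1871.39×6 + 779.10×7 = 963.9 + 11228.34 + 5453.7 = 17645.94
Index = 14862.14 / 17645.94 × 100 = 84.2241

84.2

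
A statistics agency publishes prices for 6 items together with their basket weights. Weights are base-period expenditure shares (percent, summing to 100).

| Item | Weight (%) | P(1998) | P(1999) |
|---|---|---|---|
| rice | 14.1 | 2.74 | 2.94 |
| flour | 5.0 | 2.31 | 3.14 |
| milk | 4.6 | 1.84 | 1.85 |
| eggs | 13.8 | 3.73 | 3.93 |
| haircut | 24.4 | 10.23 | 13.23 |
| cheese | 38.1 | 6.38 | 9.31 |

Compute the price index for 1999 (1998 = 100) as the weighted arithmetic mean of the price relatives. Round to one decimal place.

128.2

rice: 14.1 × (2.94/2.74) = 14.1 × 1.072993 = 15.1292
flour: 5.0 × (3.14/2.31) = 5.0 × 1.359307 = 6.7965
milk: 4.6 × (1.85/1.84) = 4.6 × 1.005435 = 4.6250
eggs: 13.8 × (3.93/3.73) = 13.8 × 1.053619 = 14.5399
haircut: 24.4 × (13.23/10.23) = 24.4 × 1.293255 = 31.5554
cheese: 38.1 × (9.31/6.38) = 38.1 × 1.459248 = 55.5973
Index = Σ wᵢ·(p₁ᵢ/p₀ᵢ) = 15.1292 + 6.7965 + 4.6250 + 14.5399 + 31.5554 + 55.5973 = 128.2434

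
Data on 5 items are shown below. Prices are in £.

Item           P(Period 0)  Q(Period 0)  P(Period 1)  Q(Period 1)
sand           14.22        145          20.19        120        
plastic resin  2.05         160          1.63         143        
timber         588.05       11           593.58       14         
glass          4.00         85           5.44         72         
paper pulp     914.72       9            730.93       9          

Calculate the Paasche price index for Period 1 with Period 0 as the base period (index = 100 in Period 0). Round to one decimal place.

Paasche price index uses current-period quantities as weights.
ΣP(Period 1)·Q(Period 1) = 20.19×120 + 1.63×143 + 593.58×14 + 5.44×72 + 730.93×9 = 2422.8 + 233.09 + 8310.12 + 391.68 + 6578.37 = 17936.06
ΣP(Period 0)·Q(Period 1) = 14.22×120 + 2.05×143 + 588.05×14 + 4.00×72 + 914.72×9 = 1706.4 + 293.15 + 8232.7 + 288 + 8232.48 = 18752.73
Index = 17936.06 / 18752.73 × 100 = 95.6451

95.6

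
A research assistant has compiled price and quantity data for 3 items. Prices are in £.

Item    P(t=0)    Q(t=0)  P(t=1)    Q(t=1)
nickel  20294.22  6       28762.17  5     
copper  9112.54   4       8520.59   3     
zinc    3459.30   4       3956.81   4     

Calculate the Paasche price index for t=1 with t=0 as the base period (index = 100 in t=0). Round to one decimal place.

Paasche price index uses current-period quantities as weights.
ΣP(t=1)·Q(t=1) = 28762.17×5 + 8520.59×3 + 3956.81×4 = 143810.85 + 25561.77 + 15827.24 = 185199.86
ΣP(t=0)·Q(t=1) = 20294.22×5 + 9112.54×3 + 3459.30×4 = 101471.1 + 27337.62 + 13837.2 = 142645.92
Index = 185199.86 / 142645.92 × 100 = 129.8319

129.8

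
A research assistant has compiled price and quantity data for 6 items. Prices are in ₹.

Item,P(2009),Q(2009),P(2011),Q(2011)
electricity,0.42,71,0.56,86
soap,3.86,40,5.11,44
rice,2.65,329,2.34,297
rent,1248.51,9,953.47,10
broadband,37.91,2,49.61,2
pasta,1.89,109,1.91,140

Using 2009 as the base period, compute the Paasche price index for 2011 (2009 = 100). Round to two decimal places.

Paasche price index uses current-period quantities as weights.
ΣP(2011)·Q(2011) = 0.56×86 + 5.11×44 + 2.34×297 + 953.47×10 + 49.61×2 + 1.91×140 = 48.16 + 224.84 + 694.98 + 9534.7 + 99.22 + 267.4 = 10869.3
ΣP(2009)·Q(2011) = 0.42×86 + 3.86×44 + 2.65×297 + 1248.51×10 + 37.91×2 + 1.89×140 = 36.12 + 169.84 + 787.05 + 12485.1 + 75.82 + 264.6 = 13818.53
Index = 10869.3 / 13818.53 × 100 = 78.6574

78.66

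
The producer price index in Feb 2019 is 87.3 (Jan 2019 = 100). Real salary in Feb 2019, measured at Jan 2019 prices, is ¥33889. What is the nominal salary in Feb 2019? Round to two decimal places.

29585.10

Nominal = Real × (Index/100) = 33889 × (87.3/100)
        = 33889 × 0.873 = 29585.0970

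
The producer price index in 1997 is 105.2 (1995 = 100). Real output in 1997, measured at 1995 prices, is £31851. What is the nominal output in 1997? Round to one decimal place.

Nominal = Real × (Index/100) = 31851 × (105.2/100)
        = 31851 × 1.052 = 33507.2520

33507.3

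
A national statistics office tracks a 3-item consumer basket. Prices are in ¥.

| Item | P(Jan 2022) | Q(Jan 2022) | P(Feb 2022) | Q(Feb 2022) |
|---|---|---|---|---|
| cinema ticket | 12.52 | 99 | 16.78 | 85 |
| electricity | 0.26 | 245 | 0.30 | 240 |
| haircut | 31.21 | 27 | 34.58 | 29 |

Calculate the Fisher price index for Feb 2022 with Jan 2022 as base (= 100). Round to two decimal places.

Laspeyres component (base-period weights):
ΣP(Feb 2022)Q(Jan 2022) = 16.78×99 + 0.30×245 + 34.58×27 = 1661.22 + 73.5 + 933.66 = 2668.38
ΣP(Jan 2022)Q(Jan 2022) = 12.52×99 + 0.26×245 + 31.21×27 = 1239.48 + 63.7 + 842.67 = 2145.85
L = 2668.38 / 2145.85 × 100 = 124.3507
Paasche component (current-period weights):
ΣP(Feb 2022)Q(Feb 2022) = 16.78×85 + 0.30×240 + 34.58×29 = 1426.3 + 72 + 1002.82 = 2501.12
ΣP(Jan 2022)Q(Feb 2022) = 12.52×85 + 0.26×240 + 31.21×29 = 1064.2 + 62.4 + 905.09 = 2031.69
P = 2501.12 / 2031.69 × 100 = 123.1054
Fisher = √(L × P) = √(124.3507 × 123.1054) = 123.7265

123.73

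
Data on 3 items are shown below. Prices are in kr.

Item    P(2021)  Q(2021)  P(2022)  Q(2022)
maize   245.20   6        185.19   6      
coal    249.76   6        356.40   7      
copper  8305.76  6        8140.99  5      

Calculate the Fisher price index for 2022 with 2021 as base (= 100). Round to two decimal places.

98.84

Laspeyres component (base-period weights):
ΣP(2022)Q(2021) = 185.19×6 + 356.40×6 + 8140.99×6 = 1111.14 + 2138.4 + 48845.94 = 52095.48
ΣP(2021)Q(2021) = 245.20×6 + 249.76×6 + 8305.76×6 = 1471.2 + 1498.56 + 49834.56 = 52804.32
L = 52095.48 / 52804.32 × 100 = 98.6576
Paasche component (current-period weights):
ΣP(2022)Q(2022) = 185.19×6 + 356.40×7 + 8140.99×5 = 1111.14 + 2494.8 + 40704.95 = 44310.89
ΣP(2021)Q(2022) = 245.20×6 + 249.76×7 + 8305.76×5 = 1471.2 + 1748.32 + 41528.8 = 44748.32
P = 44310.89 / 44748.32 × 100 = 99.0225
Fisher = √(L × P) = √(98.6576 × 99.0225) = 98.8399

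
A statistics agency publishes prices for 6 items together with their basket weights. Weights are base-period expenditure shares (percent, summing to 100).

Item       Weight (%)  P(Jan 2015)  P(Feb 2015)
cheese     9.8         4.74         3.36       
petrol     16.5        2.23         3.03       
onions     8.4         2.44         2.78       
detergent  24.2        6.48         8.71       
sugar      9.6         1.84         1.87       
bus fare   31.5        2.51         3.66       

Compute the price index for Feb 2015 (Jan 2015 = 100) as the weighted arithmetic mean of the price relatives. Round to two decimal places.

127.15

cheese: 9.8 × (3.36/4.74) = 9.8 × 0.708861 = 6.9468
petrol: 16.5 × (3.03/2.23) = 16.5 × 1.358744 = 22.4193
onions: 8.4 × (2.78/2.44) = 8.4 × 1.139344 = 9.5705
detergent: 24.2 × (8.71/6.48) = 24.2 × 1.344136 = 32.5281
sugar: 9.6 × (1.87/1.84) = 9.6 × 1.016304 = 9.7565
bus fare: 31.5 × (3.66/2.51) = 31.5 × 1.458167 = 45.9323
Index = Σ wᵢ·(p₁ᵢ/p₀ᵢ) = 6.9468 + 22.4193 + 9.5705 + 32.5281 + 9.7565 + 45.9323 = 127.1535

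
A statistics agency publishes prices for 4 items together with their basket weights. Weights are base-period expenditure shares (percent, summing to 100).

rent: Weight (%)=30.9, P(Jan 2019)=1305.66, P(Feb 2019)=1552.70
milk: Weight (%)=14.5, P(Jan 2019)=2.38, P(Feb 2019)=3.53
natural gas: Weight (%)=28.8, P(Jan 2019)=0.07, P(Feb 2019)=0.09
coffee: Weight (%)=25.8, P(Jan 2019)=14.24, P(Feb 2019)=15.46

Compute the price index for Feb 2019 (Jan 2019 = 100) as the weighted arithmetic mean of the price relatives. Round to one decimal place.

123.3

rent: 30.9 × (1552.70/1305.66) = 30.9 × 1.189207 = 36.7465
milk: 14.5 × (3.53/2.38) = 14.5 × 1.483193 = 21.5063
natural gas: 28.8 × (0.09/0.07) = 28.8 × 1.285714 = 37.0286
coffee: 25.8 × (15.46/14.24) = 25.8 × 1.085674 = 28.0104
Index = Σ wᵢ·(p₁ᵢ/p₀ᵢ) = 36.7465 + 21.5063 + 37.0286 + 28.0104 = 123.2918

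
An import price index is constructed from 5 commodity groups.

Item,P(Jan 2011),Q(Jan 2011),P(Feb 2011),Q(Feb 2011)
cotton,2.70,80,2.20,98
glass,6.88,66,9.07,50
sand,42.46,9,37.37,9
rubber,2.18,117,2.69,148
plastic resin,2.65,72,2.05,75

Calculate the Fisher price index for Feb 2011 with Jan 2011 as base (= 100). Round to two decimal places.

Laspeyres component (base-period weights):
ΣP(Feb 2011)Q(Jan 2011) = 2.20×80 + 9.07×66 + 37.37×9 + 2.69×117 + 2.05×72 = 176 + 598.62 + 336.33 + 314.73 + 147.6 = 1573.28
ΣP(Jan 2011)Q(Jan 2011) = 2.70×80 + 6.88×66 + 42.46×9 + 2.18×117 + 2.65×72 = 216 + 454.08 + 382.14 + 255.06 + 190.8 = 1498.08
L = 1573.28 / 1498.08 × 100 = 105.0198
Paasche component (current-period weights):
ΣP(Feb 2011)Q(Feb 2011) = 2.20×98 + 9.07×50 + 37.37×9 + 2.69×148 + 2.05×75 = 215.6 + 453.5 + 336.33 + 398.12 + 153.75 = 1557.3
ΣP(Jan 2011)Q(Feb 2011) = 2.70×98 + 6.88×50 + 42.46×9 + 2.18×148 + 2.65×75 = 264.6 + 344 + 382.14 + 322.64 + 198.75 = 1512.13
P = 1557.3 / 1512.13 × 100 = 102.9872
Fisher = √(L × P) = √(105.0198 × 102.9872) = 103.9985

104.00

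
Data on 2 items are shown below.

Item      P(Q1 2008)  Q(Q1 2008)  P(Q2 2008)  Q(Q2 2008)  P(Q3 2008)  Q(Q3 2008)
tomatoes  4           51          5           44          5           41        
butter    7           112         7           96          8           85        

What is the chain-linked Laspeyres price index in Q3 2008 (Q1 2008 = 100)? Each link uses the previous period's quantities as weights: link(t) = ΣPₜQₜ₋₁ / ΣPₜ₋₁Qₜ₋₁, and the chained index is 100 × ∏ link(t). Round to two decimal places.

116.48

Link Q1 2008→Q2 2008:
ΣP(Q2 2008)Q(Q1 2008) = 5×51 + 7×112 = 255 + 784 = 1039
ΣP(Q1 2008)Q(Q1 2008) = 4×51 + 7×112 = 204 + 784 = 988
link = 1039/988 = 1.051619
Link Q2 2008→Q3 2008:
ΣP(Q3 2008)Q(Q2 2008) = 5×44 + 8×96 = 220 + 768 = 988
ΣP(Q2 2008)Q(Q2 2008) = 5×44 + 7×96 = 220 + 672 = 892
link = 988/892 = 1.107623
Chained index = 100 × 1.051619 × 1.107623 = 116.4798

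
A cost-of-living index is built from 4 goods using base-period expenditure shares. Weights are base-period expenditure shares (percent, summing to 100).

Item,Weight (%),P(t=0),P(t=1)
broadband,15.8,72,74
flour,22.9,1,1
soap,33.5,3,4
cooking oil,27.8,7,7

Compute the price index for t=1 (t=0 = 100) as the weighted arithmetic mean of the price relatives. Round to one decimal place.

111.6

broadband: 15.8 × (74/72) = 15.8 × 1.027778 = 16.2389
flour: 22.9 × (1/1) = 22.9 × 1.000000 = 22.9000
soap: 33.5 × (4/3) = 33.5 × 1.333333 = 44.6667
cooking oil: 27.8 × (7/7) = 27.8 × 1.000000 = 27.8000
Index = Σ wᵢ·(p₁ᵢ/p₀ᵢ) = 16.2389 + 22.9000 + 44.6667 + 27.8000 = 111.6056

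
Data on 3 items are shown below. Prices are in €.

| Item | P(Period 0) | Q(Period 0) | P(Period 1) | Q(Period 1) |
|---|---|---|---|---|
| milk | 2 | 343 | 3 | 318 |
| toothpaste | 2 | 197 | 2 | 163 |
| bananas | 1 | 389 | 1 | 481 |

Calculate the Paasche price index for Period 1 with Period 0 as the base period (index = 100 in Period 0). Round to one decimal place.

122.0

Paasche price index uses current-period quantities as weights.
ΣP(Period 1)·Q(Period 1) = 3×318 + 2×163 + 1×481 = 954 + 326 + 481 = 1761
ΣP(Period 0)·Q(Period 1) = 2×318 + 2×163 + 1×481 = 636 + 326 + 481 = 1443
Index = 1761 / 1443 × 100 = 122.0374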